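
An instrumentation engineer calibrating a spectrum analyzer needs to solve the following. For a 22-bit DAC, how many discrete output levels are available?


Number of quantization levels = 2^N
= 2^22
= 4194304

4194304


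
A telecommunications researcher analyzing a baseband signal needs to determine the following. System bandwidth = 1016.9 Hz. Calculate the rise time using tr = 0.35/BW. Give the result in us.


Rise time from bandwidth relationship:
tr = 0.35 / BW
   = 0.35 / 1016.9
   = 0.0003441833022 s
   = 344.1833 us

344.1833 us


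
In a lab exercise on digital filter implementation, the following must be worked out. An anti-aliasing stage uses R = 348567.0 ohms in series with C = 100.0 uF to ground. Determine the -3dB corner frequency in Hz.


Cutoff frequency of a first-order RC filter:
fc = 1 / (2 * pi * R * C)
C = 100.0 uF = 0.0001 F
fc = 1 / (2 * pi * 348567.0 * 0.0001)
   = 1 / 219.01110529677
   = 0.004566 Hz

0.004566 Hz


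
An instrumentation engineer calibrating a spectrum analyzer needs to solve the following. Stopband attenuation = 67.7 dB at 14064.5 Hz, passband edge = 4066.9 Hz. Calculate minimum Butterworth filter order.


Butterworth filter order formula:
n = log10(10^(A/10) - 1) / (2 * log10(f_stop/f_pass))
10^(67.7/10) - 1 = 5888435.5536
f_stop/f_pass = 14064.5 / 4066.9 = 3.4583
n = 6.2818 -> ceil = 7

7


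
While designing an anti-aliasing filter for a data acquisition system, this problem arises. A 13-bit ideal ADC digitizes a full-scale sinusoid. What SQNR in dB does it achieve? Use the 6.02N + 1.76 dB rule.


Theoretical SNR for a full-scale sinusoid:
SNR = 6.02 * N + 1.76
    = 6.02 * 13 + 1.76
    = 78.26 + 1.76
    = 80.02 dB

80.02 dB


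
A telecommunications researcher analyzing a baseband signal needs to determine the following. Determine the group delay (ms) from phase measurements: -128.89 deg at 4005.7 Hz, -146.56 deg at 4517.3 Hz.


Group delay from phase difference:
tau = -d(phi)/d(omega)
d(phi) = -17.67 deg = -0.3084 rad
d(omega) = 2*pi*(4517.3 - 4005.7) = 3214.4776 rad/s
tau = -(-0.3084) / 3214.4776
    = 0.0959 ms

0.0959 ms


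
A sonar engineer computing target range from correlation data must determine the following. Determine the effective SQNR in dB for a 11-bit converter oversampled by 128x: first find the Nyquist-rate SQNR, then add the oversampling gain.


Step 1 — baseline SQNR at Nyquist:
SQNR_base = 6.02*N + 1.76
          = 6.02*11 + 1.76
          = 67.98 dB

Step 2 — oversampling processing gain:
G = 10*log10(OSR) = 10*log10(128) = 21.07 dB

Step 3 — total:
SQNR_total = 67.98 + 21.07 = 89.05 dB

Base SQNR = 67.98 dB; oversampled SQNR = 89.05 dB


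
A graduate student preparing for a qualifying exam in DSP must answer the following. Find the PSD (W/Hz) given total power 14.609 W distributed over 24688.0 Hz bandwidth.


Power spectral density:
PSD = P / BW
    = 14.609 / 24688.0
    = 0.00059174 W/Hz

0.00059174 W/Hz


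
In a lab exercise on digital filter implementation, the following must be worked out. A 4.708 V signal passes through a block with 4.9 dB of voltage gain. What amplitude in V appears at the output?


Output voltage from dB gain:
V_out = V_in * 10^(gain_dB / 20)
      = 4.708 * 10^(4.9 / 20)
      = 4.708 * 1.757924
      = 8.2763 V

8.2763 V


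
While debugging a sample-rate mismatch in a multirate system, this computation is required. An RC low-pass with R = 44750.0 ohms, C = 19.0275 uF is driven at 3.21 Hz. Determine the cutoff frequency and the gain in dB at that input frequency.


Step 1 — cutoff frequency:
fc = 1 / (2*pi*R*C)
C = 19.0275 uF = 1.90275e-05 F
fc = 1 / (2*pi*44750.0*1.90275e-05)
   = 0.186916 Hz

Step 2 — magnitude at f = 3.21 Hz:
|H(f)| = 1 / sqrt(1 + (f/fc)^2)
f/fc = 3.21 / 0.186916 = 17.17349
|H| = 1 / sqrt(1 + 294.928759) = 0.0581308
|H|_dB = 20*log10(0.0581308) = -24.71 dB

fc = 0.186916 Hz; |H(3.21 Hz)| = -24.71 dB


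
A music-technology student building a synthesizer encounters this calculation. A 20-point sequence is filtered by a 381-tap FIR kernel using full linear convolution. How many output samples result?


Linear convolution output length:
L = N + M - 1
  = 20 + 381 - 1
  = 400 samples

400


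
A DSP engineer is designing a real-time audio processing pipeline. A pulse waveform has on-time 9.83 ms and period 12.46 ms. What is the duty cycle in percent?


Duty cycle as a percentage:
DC = (t_on / T) * 100
   = (9.83 / 12.46) * 100
   = 0.788925 * 100
   = 78.89 %

78.89 %


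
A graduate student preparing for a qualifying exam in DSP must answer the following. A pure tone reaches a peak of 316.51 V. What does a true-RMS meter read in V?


RMS voltage for a sinusoidal waveform:
V_rms = V_peak / sqrt(2)
      = 316.51 / 1.414214
      = 223.806 V

223.806 V


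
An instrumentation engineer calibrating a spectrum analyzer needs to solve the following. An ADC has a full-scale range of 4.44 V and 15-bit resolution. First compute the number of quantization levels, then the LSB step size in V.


Step 1 — number of quantization levels:
L = 2^N = 2^15 = 32768

Step 2 — LSB step size:
delta = Vfs / L
      = 4.44 / 32768
      = 0.0001355 V

Levels = 32768; step size = 0.0001355 V


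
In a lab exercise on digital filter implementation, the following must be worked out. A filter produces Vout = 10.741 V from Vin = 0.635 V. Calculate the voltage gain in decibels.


Voltage gain in dB:
G = 20 * log10(Vout / Vin)
  = 20 * log10(10.741 / 0.635)
  = 20 * log10(16.914961)
  = 20 * 1.228271
  = 24.57 dB

24.57 dB


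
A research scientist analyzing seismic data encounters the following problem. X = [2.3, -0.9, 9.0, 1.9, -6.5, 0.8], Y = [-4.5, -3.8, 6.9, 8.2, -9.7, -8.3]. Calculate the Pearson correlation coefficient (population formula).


Pearson correlation coefficient (population):
r = cov(X,Y) / (std(X) * std(Y))
Mean X = 1.1, Mean Y = -1.8667
Cov(X,Y) = 23.246667
Std(X) = 4.588754, Std(Y) = 6.971529
r = 0.7267

0.7267


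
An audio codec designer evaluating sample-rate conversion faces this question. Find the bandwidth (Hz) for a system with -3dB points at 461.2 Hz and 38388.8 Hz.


Bandwidth is the difference of -3dB frequencies:
BW = f_high - f_low
   = 38388.8 - 461.2
   = 37927.6 Hz

37927.6 Hz


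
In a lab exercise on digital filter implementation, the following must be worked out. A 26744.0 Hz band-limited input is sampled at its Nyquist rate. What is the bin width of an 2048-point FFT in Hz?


Step 1 — Nyquist sampling rate:
fs = 2 * fmax = 2 * 26744.0 = 53488.0 Hz

Step 2 — DFT bin spacing:
df = fs / N = 53488.0 / 2048 = 26.1172 Hz

26.1172 Hz


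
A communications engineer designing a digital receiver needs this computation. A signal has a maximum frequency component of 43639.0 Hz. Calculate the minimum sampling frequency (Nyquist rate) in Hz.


The Nyquist rate is twice the maximum frequency component.
fs_min = 2 * fmax
      = 2 * 43639.0
      = 87278.0 Hz

87278.0


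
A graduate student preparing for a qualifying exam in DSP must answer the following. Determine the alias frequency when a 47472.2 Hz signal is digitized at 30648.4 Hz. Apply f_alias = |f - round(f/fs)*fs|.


Compute the nearest integer multiple of fs to the signal:
n = round(47472.2 / 30648.4) = 2
f_alias = |47472.2 - 2 * 30648.4|
        = |47472.2 - 61296.8|
        = 13824.6 Hz

13824.6


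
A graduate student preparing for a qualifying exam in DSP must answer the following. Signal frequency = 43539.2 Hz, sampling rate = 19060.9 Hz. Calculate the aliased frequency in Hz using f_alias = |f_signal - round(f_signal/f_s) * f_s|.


Compute the nearest integer multiple of fs to the signal:
n = round(43539.2 / 19060.9) = 2
f_alias = |43539.2 - 2 * 19060.9|
        = |43539.2 - 38121.8|
        = 5417.4 Hz

5417.4


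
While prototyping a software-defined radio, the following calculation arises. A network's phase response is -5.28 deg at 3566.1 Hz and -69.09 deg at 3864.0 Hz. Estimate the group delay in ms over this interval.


Group delay from phase difference:
tau = -d(phi)/d(omega)
d(phi) = -63.81 deg = -1.113695 rad
d(omega) = 2*pi*(3864.0 - 3566.1) = 1871.7609 rad/s
tau = -(-1.113695) / 1871.7609
    = 0.595 ms

0.595 ms


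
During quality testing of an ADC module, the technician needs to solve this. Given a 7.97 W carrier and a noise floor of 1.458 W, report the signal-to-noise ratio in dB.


SNR in decibels:
SNR = 10 * log10(Ps / Pn)
    = 10 * log10(7.97 / 1.458)
    = 10 * log10(5.4664)
    = 10 * 0.7377
    = 7.38 dB

7.38 dB


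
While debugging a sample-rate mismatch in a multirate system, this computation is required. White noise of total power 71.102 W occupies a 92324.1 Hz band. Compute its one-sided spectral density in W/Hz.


Power spectral density:
PSD = P / BW
    = 71.102 / 92324.1
    = 0.00077013 W/Hz

0.00077013 W/Hz


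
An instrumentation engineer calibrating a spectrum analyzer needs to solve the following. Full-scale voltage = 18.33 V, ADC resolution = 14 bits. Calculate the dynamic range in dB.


Dynamic range from full-scale to LSB:
V_min = V_max / 2^bits = 18.33 / 2^14
DR = 20 * log10(V_max / V_min)
   = 20 * log10(2^14)
   = 20 * 14 * log10(2)
   = 84.29 dB

84.29 dB


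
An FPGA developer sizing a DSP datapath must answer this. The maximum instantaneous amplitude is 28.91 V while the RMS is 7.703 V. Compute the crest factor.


Crest factor is the ratio of peak to RMS:
CF = V_peak / V_rms
   = 28.91 / 7.703
   = 3.7531

3.7531


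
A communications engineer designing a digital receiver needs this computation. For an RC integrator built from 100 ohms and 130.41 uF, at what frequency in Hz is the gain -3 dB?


Cutoff frequency of a first-order RC filter:
fc = 1 / (2 * pi * R * C)
C = 130.41 uF = 0.00013041 F
fc = 1 / (2 * pi * 100 * 0.00013041)
   = 1 / 0.081939019590929
   = 12.204198 Hz

12.204198 Hz


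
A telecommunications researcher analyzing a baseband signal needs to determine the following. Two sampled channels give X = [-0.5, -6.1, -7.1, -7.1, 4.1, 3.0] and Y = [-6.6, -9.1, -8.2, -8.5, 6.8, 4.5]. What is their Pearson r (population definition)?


Pearson correlation coefficient (population):
r = cov(X,Y) / (std(X) * std(Y))
Mean X = -2.2833, Mean Y = -3.5167
Cov(X,Y) = 28.430278
Std(X) = 4.704755, Std(Y) = 6.559323
r = 0.9213

0.9213


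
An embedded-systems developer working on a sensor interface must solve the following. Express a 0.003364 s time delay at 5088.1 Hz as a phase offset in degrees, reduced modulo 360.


Phase shift from frequency and time delay:
phi = 360 * f * t_delay
    = 360 * 5088.1 * 0.003364
    = 6161.89 degrees
    mod 360 = 41.89 degrees

41.89 degrees


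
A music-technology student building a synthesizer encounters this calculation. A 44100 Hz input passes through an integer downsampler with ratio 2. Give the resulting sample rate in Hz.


Decimation reduces the sample rate:
fs_out = fs_in / M
       = 44100 / 2
       = 22050.0 Hz

22050.0 Hz


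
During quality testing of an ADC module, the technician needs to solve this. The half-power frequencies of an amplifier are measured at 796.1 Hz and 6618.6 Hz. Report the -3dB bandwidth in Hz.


Bandwidth is the difference of -3dB frequencies:
BW = f_high - f_low
   = 6618.6 - 796.1
   = 5822.5 Hz

5822.5 Hz


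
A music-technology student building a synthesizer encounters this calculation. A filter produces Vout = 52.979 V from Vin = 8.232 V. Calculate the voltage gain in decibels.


Voltage gain in dB:
G = 20 * log10(Vout / Vin)
  = 20 * log10(52.979 / 8.232)
  = 20 * log10(6.435739)
  = 20 * 0.808598
  = 16.17 dB

16.17 dB


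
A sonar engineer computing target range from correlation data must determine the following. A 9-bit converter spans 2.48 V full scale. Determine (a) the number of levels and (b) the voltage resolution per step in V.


Step 1 — number of quantization levels:
L = 2^N = 2^9 = 512

Step 2 — LSB step size:
delta = Vfs / L
      = 2.48 / 512
      = 0.00484375 V

Levels = 512; step size = 0.00484375 V


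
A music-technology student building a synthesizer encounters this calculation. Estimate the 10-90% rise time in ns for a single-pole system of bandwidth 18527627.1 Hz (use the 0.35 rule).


Rise time from bandwidth relationship:
tr = 0.35 / BW
   = 0.35 / 18527627.1
   = 1.889070835e-08 s
   = 18.8907 ns

18.8907 ns


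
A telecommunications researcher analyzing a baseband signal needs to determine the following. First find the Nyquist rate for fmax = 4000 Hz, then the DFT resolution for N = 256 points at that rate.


Step 1 — Nyquist sampling rate:
fs = 2 * fmax = 2 * 4000 = 8000 Hz

Step 2 — DFT bin spacing:
df = fs / N = 8000 / 256 = 31.25 Hz

31.25 Hz


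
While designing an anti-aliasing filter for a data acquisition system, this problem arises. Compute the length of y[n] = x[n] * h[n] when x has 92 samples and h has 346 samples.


Linear convolution output length:
L = N + M - 1
  = 92 + 346 - 1
  = 437 samples

437


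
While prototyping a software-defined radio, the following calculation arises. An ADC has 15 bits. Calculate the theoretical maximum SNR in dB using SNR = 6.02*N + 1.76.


Theoretical SNR for a full-scale sinusoid:
SNR = 6.02 * N + 1.76
    = 6.02 * 15 + 1.76
    = 90.3 + 1.76
    = 92.06 dB

92.06 dB


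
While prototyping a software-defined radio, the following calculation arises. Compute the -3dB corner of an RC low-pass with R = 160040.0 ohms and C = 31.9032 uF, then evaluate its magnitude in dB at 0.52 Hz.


Step 1 — cutoff frequency:
fc = 1 / (2*pi*R*C)
C = 31.9032 uF = 3.19032e-05 F
fc = 1 / (2*pi*160040.0*3.19032e-05)
   = 0.0311715 Hz

Step 2 — magnitude at f = 0.52 Hz:
|H(f)| = 1 / sqrt(1 + (f/fc)^2)
f/fc = 0.52 / 0.0311715 = 16.681905
|H| = 1 / sqrt(1 + 278.285954) = 0.0598378
|H|_dB = 20*log10(0.0598378) = -24.46 dB

fc = 0.0311715 Hz; |H(0.52 Hz)| = -24.46 dB


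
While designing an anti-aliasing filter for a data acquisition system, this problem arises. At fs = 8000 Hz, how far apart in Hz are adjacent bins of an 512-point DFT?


DFT frequency resolution:
df = fs / N
   = 8000 / 512
   = 15.625 Hz

15.625 Hz


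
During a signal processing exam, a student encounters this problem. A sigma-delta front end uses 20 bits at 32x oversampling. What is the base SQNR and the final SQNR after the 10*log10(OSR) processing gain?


Step 1 — baseline SQNR at Nyquist:
SQNR_base = 6.02*N + 1.76
          = 6.02*20 + 1.76
          = 122.16 dB

Step 2 — oversampling processing gain:
G = 10*log10(OSR) = 10*log10(32) = 15.05 dB

Step 3 — total:
SQNR_total = 122.16 + 15.05 = 137.21 dB

Base SQNR = 122.16 dB; oversampled SQNR = 137.21 dB


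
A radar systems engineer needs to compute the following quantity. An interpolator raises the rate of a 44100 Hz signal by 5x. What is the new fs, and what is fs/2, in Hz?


Step 1 — output sample rate after interpolation by L:
fs_out = L * fs_in = 5 * 44100 = 220500 Hz

Step 2 — Nyquist frequency of the output stream:
f_Nyq = fs_out / 2 = 220500 / 2 = 110250.0 Hz

fs_out = 220500 Hz; f_Nyquist = 110250.0 Hz


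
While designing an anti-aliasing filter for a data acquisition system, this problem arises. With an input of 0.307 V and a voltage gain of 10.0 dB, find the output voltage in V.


Output voltage from dB gain:
V_out = V_in * 10^(gain_dB / 20)
      = 0.307 * 10^(10.0 / 20)
      = 0.307 * 3.162278
      = 0.9708 V

0.9708 V


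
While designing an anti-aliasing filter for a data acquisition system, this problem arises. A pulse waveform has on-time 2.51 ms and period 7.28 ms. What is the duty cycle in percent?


Duty cycle as a percentage:
DC = (t_on / T) * 100
   = (2.51 / 7.28) * 100
   = 0.34478 * 100
   = 34.48 %

34.48 %


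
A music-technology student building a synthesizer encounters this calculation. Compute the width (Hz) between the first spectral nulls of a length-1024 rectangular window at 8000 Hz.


Main lobe width for a rectangular window:
Width = 2 * fs / N
      = 2 * 8000 / 1024
      = 16000 / 1024
      = 15.625 Hz

15.625 Hz


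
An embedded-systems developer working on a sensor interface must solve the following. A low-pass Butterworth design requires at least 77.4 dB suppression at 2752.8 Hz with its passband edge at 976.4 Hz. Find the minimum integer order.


Butterworth filter order formula:
n = log10(10^(A/10) - 1) / (2 * log10(f_stop/f_pass))
10^(77.4/10) - 1 = 54954086.3858
f_stop/f_pass = 2752.8 / 976.4 = 2.8193
n = 8.5972 -> ceil = 9

9


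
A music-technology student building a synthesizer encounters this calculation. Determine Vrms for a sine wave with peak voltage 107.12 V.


RMS voltage for a sinusoidal waveform:
V_rms = V_peak / sqrt(2)
      = 107.12 / 1.414214
      = 75.745 V

75.745 V


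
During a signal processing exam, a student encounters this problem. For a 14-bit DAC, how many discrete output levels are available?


Number of quantization levels = 2^N
= 2^14
= 16384

16384


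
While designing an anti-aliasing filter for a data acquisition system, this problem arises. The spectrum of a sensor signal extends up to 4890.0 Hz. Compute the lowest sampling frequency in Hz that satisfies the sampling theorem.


The Nyquist rate is twice the maximum frequency component.
fs_min = 2 * fmax
      = 2 * 4890.0
      = 9780.0 Hz

9780.0


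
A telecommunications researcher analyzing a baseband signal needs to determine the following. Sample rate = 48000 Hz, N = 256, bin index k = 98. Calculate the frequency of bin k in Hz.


Frequency of DFT bin k:
f_k = k * fs / N
    = 98 * 48000 / 256
    = 4704000 / 256
    = 18375.0 Hz

18375.0 Hz


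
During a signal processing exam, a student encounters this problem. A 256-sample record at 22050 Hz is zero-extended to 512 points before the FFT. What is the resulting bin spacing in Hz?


Frequency resolution after zero-padding:
N_padded = 256 * 2 = 512
df = fs / N_padded
   = 22050 / 512
   = 43.0664 Hz

43.0664 Hz


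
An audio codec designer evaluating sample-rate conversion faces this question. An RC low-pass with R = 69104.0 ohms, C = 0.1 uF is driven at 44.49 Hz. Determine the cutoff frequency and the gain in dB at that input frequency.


Step 1 — cutoff frequency:
fc = 1 / (2*pi*R*C)
C = 0.1 uF = 1e-07 F
fc = 1 / (2*pi*69104.0*1e-07)
   = 23.0312 Hz

Step 2 — magnitude at f = 44.49 Hz:
|H(f)| = 1 / sqrt(1 + (f/fc)^2)
f/fc = 44.49 / 23.0312 = 1.931727
|H| = 1 / sqrt(1 + 3.731569) = 0.4597242
|H|_dB = 20*log10(0.4597242) = -6.75 dB

fc = 23.0312 Hz; |H(44.49 Hz)| = -6.75 dB


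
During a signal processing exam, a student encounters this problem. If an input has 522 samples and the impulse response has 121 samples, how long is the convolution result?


Linear convolution output length:
L = N + M - 1
  = 522 + 121 - 1
  = 642 samples

642


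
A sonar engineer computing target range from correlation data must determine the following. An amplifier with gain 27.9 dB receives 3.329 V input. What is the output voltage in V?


Output voltage from dB gain:
V_out = V_in * 10^(gain_dB / 20)
      = 3.329 * 10^(27.9 / 20)
      = 3.329 * 24.831331
      = 82.6635 V

82.6635 V


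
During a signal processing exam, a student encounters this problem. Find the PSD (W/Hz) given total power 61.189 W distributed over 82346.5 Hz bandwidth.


Power spectral density:
PSD = P / BW
    = 61.189 / 82346.5
    = 0.00074307 W/Hz

0.00074307 W/Hz


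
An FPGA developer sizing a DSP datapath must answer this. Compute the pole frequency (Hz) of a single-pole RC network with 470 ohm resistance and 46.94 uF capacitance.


Cutoff frequency of a first-order RC filter:
fc = 1 / (2 * pi * R * C)
C = 46.94 uF = 4.694e-05 F
fc = 1 / (2 * pi * 470 * 4.694e-05)
   = 1 / 0.13861837760993
   = 7.214051 Hz

7.214051 Hz


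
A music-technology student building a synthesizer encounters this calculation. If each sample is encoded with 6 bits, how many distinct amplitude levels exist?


Number of quantization levels = 2^N
= 2^6
= 64

64


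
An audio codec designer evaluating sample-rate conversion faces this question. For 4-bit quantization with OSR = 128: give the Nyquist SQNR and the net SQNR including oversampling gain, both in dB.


Step 1 — baseline SQNR at Nyquist:
SQNR_base = 6.02*N + 1.76
          = 6.02*4 + 1.76
          = 25.84 dB

Step 2 — oversampling processing gain:
G = 10*log10(OSR) = 10*log10(128) = 21.07 dB

Step 3 — total:
SQNR_total = 25.84 + 21.07 = 46.91 dB

Base SQNR = 25.84 dB; oversampled SQNR = 46.91 dB


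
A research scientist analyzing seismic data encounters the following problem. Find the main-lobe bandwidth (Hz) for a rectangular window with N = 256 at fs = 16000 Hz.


Main lobe width for a rectangular window:
Width = 2 * fs / N
      = 2 * 16000 / 256
      = 32000 / 256
      = 125.0 Hz

125.0 Hz


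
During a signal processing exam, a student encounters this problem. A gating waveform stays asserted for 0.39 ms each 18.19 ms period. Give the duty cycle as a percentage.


Duty cycle as a percentage:
DC = (t_on / T) * 100
   = (0.39 / 18.19) * 100
   = 0.02144 * 100
   = 2.14 %

2.14 %


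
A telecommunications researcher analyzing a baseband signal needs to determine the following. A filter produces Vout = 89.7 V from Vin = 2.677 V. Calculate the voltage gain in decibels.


Voltage gain in dB:
G = 20 * log10(Vout / Vin)
  = 20 * log10(89.7 / 2.677)
  = 20 * log10(33.507658)
  = 20 * 1.525144
  = 30.5 dB

30.5 dB


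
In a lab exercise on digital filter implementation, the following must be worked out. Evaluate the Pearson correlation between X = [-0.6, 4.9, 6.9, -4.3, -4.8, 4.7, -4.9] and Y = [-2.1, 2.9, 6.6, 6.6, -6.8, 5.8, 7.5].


Pearson correlation coefficient (population):
r = cov(X,Y) / (std(X) * std(Y))
Mean X = 0.2714, Mean Y = 2.9286
Cov(X,Y) = 7.173673
Std(X) = 4.767364, Std(Y) = 5.014754
r = 0.3001

0.3001


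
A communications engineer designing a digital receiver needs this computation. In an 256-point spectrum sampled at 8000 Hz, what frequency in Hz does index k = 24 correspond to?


Frequency of DFT bin k:
f_k = k * fs / N
    = 24 * 8000 / 256
    = 192000 / 256
    = 750.0 Hz

750.0 Hz


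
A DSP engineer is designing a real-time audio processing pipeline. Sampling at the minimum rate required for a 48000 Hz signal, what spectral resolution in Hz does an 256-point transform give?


Step 1 — Nyquist sampling rate:
fs = 2 * fmax = 2 * 48000 = 96000 Hz

Step 2 — DFT bin spacing:
df = fs / N = 96000 / 256 = 375.0 Hz

375.0 Hz


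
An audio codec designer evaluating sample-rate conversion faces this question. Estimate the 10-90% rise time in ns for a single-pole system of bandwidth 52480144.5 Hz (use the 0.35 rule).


Rise time from bandwidth relationship:
tr = 0.35 / BW
   = 0.35 / 52480144.5
   = 6.669188954e-09 s
   = 6.6692 ns

6.6692 ns


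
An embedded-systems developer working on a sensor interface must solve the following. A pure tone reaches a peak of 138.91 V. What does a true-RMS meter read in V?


RMS voltage for a sinusoidal waveform:
V_rms = V_peak / sqrt(2)
      = 138.91 / 1.414214
      = 98.224 V

98.224 V


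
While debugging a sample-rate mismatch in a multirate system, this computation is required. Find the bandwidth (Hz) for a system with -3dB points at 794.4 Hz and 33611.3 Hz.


Bandwidth is the difference of -3dB frequencies:
BW = f_high - f_low
   = 33611.3 - 794.4
   = 32816.9 Hz

32816.9 Hz


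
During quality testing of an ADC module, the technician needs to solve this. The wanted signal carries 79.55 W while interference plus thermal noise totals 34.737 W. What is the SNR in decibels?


SNR in decibels:
SNR = 10 * log10(Ps / Pn)
    = 10 * log10(79.55 / 34.737)
    = 10 * log10(2.2901)
    = 10 * 0.3598
    = 3.6 dB

3.6 dB


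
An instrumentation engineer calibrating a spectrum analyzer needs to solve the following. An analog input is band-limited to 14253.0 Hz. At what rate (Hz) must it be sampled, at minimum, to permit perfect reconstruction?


The Nyquist rate is twice the maximum frequency component.
fs_min = 2 * fmax
      = 2 * 14253.0
      = 28506.0 Hz

28506.0


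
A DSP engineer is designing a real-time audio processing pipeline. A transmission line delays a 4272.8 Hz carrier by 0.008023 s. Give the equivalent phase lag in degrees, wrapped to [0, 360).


Phase shift from frequency and time delay:
phi = 360 * f * t_delay
    = 360 * 4272.8 * 0.008023
    = 12341.04 degrees
    mod 360 = 101.04 degrees

101.04 degrees


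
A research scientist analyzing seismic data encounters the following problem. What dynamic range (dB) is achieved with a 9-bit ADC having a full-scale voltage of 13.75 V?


Dynamic range from full-scale to LSB:
V_min = V_max / 2^bits = 13.75 / 2^9
DR = 20 * log10(V_max / V_min)
   = 20 * log10(2^9)
   = 20 * 9 * log10(2)
   = 54.19 dB

54.19 dB


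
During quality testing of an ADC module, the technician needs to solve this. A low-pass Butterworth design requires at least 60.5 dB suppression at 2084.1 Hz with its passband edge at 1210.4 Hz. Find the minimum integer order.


Butterworth filter order formula:
n = log10(10^(A/10) - 1) / (2 * log10(f_stop/f_pass))
10^(60.5/10) - 1 = 1122017.4543
f_stop/f_pass = 2084.1 / 1210.4 = 1.7218
n = 12.8184 -> ceil = 13

13


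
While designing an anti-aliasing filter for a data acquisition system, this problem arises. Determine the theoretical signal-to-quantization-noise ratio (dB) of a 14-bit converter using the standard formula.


Theoretical SNR for a full-scale sinusoid:
SNR = 6.02 * N + 1.76
    = 6.02 * 14 + 1.76
    = 84.28 + 1.76
    = 86.04 dB

86.04 dB


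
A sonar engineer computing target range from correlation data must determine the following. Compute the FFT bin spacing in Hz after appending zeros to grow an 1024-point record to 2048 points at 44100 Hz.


Frequency resolution after zero-padding:
N_padded = 1024 * 2 = 2048
df = fs / N_padded
   = 44100 / 2048
   = 21.5332 Hz

21.5332 Hz


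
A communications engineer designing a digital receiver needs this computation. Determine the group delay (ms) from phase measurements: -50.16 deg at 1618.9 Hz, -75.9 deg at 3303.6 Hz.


Group delay from phase difference:
tau = -d(phi)/d(omega)
d(phi) = -25.74 deg = -0.449248 rad
d(omega) = 2*pi*(3303.6 - 1618.9) = 10585.2823 rad/s
tau = -(-0.449248) / 10585.2823
    = 0.0424 ms

0.0424 ms


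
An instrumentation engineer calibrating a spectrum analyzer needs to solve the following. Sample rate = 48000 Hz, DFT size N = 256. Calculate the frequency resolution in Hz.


DFT frequency resolution:
df = fs / N
   = 48000 / 256
   = 187.5 Hz

187.5 Hz


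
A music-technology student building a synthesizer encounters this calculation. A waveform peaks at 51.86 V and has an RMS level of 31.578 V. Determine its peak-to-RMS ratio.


Crest factor is the ratio of peak to RMS:
CF = V_peak / V_rms
   = 51.86 / 31.578
   = 1.6423

1.6423


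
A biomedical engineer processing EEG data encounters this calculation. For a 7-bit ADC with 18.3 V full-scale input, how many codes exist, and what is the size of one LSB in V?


Step 1 — number of quantization levels:
L = 2^N = 2^7 = 128

Step 2 — LSB step size:
delta = Vfs / L
      = 18.3 / 128
      = 0.14296875 V

Levels = 128; step size = 0.14296875 V


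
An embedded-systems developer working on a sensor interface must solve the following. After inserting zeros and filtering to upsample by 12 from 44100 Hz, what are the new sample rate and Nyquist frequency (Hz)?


Step 1 — output sample rate after interpolation by L:
fs_out = L * fs_in = 12 * 44100 = 529200 Hz

Step 2 — Nyquist frequency of the output stream:
f_Nyq = fs_out / 2 = 529200 / 2 = 264600.0 Hz

fs_out = 529200 Hz; f_Nyquist = 264600.0 Hz


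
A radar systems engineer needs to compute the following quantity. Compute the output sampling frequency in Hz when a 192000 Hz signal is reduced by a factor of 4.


Decimation reduces the sample rate:
fs_out = fs_in / M
       = 192000 / 4
       = 48000.0 Hz

48000.0 Hz


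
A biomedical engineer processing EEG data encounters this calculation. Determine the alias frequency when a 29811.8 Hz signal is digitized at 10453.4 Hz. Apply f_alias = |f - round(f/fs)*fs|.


Compute the nearest integer multiple of fs to the signal:
n = round(29811.8 / 10453.4) = 3
f_alias = |29811.8 - 3 * 10453.4|
        = |29811.8 - 31360.2|
        = 1548.4 Hz

1548.4


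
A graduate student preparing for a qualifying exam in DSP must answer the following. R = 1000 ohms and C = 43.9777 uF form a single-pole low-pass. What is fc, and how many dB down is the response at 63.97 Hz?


Step 1 — cutoff frequency:
fc = 1 / (2*pi*R*C)
C = 43.9777 uF = 4.39777e-05 F
fc = 1 / (2*pi*1000*4.39777e-05)
   = 3.61899 Hz

Step 2 — magnitude at f = 63.97 Hz:
|H(f)| = 1 / sqrt(1 + (f/fc)^2)
f/fc = 63.97 / 3.61899 = 17.676202
|H| = 1 / sqrt(1 + 312.448117) = 0.0564829
|H|_dB = 20*log10(0.0564829) = -24.96 dB

fc = 3.61899 Hz; |H(63.97 Hz)| = -24.96 dB


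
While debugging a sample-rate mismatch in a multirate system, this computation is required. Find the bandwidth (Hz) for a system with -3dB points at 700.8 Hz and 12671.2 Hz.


Bandwidth is the difference of -3dB frequencies:
BW = f_high - f_low
   = 12671.2 - 700.8
   = 11970.4 Hz

11970.4 Hz


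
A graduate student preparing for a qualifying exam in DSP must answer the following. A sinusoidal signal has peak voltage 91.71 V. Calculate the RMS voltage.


RMS voltage for a sinusoidal waveform:
V_rms = V_peak / sqrt(2)
      = 91.71 / 1.414214
      = 64.849 V

64.849 V


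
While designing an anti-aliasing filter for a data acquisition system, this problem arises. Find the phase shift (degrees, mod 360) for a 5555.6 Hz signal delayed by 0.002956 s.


Phase shift from frequency and time delay:
phi = 360 * f * t_delay
    = 360 * 5555.6 * 0.002956
    = 5912.05 degrees
    mod 360 = 152.05 degrees

152.05 degrees


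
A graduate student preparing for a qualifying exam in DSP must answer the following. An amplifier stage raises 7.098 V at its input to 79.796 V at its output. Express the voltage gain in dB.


Voltage gain in dB:
G = 20 * log10(Vout / Vin)
  = 20 * log10(79.796 / 7.098)
  = 20 * log10(11.24204)
  = 20 * 1.050845
  = 21.02 dB

21.02 dB


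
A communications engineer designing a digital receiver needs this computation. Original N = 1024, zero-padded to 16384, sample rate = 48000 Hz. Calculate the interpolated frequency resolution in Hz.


Frequency resolution after zero-padding:
N_padded = 1024 * 16 = 16384
df = fs / N_padded
   = 48000 / 16384
   = 2.9297 Hz

2.9297 Hz


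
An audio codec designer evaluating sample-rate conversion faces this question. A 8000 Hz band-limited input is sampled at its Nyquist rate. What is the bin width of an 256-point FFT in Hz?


Step 1 — Nyquist sampling rate:
fs = 2 * fmax = 2 * 8000 = 16000 Hz

Step 2 — DFT bin spacing:
df = fs / N = 16000 / 256 = 62.5 Hz

62.5 Hz


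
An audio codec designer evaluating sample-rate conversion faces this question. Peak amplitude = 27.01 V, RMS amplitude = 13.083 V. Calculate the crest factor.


Crest factor is the ratio of peak to RMS:
CF = V_peak / V_rms
   = 27.01 / 13.083
   = 2.0645

2.0645


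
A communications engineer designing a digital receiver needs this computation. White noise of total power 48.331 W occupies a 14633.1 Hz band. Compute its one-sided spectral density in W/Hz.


Power spectral density:
PSD = P / BW
    = 48.331 / 14633.1
    = 0.00330285 W/Hz

0.00330285 W/Hz


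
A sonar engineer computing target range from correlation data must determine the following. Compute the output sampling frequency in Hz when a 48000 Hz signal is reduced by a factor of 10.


Decimation reduces the sample rate:
fs_out = fs_in / M
       = 48000 / 10
       = 4800.0 Hz

4800.0 Hz


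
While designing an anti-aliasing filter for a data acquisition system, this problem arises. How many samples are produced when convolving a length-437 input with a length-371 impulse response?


Linear convolution output length:
L = N + M - 1
  = 437 + 371 - 1
  = 807 samples

807


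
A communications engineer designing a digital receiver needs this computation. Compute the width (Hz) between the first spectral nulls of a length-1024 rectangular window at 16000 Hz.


Main lobe width for a rectangular window:
Width = 2 * fs / N
      = 2 * 16000 / 1024
      = 32000 / 1024
      = 31.25 Hz

31.25 Hz


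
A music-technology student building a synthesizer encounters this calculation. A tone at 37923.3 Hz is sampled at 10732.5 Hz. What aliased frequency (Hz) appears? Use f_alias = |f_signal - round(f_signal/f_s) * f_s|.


Compute the nearest integer multiple of fs to the signal:
n = round(37923.3 / 10732.5) = 4
f_alias = |37923.3 - 4 * 10732.5|
        = |37923.3 - 42930.0|
        = 5006.7 Hz

5006.7


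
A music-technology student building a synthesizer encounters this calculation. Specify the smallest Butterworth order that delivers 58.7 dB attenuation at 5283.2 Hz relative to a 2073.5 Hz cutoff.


Butterworth filter order formula:
n = log10(10^(A/10) - 1) / (2 * log10(f_stop/f_pass))
10^(58.7/10) - 1 = 741309.2413
f_stop/f_pass = 5283.2 / 2073.5 = 2.548
n = 7.2256 -> ceil = 8

8


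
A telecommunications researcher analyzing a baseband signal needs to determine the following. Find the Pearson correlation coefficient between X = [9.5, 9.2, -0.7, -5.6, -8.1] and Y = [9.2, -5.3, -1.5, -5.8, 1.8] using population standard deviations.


Pearson correlation coefficient (population):
r = cov(X,Y) / (std(X) * std(Y))
Mean X = 0.86, Mean Y = -0.32
Cov(X,Y) = 11.7932
Std(X) = 7.330102, Std(Y) = 5.501782
r = 0.2924

0.2924


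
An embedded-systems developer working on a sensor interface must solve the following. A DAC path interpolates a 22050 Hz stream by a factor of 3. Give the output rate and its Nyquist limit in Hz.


Step 1 — output sample rate after interpolation by L:
fs_out = L * fs_in = 3 * 22050 = 66150 Hz

Step 2 — Nyquist frequency of the output stream:
f_Nyq = fs_out / 2 = 66150 / 2 = 33075.0 Hz

fs_out = 66150 Hz; f_Nyquist = 33075.0 Hz


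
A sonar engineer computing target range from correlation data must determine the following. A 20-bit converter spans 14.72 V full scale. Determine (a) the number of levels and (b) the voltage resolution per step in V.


Step 1 — number of quantization levels:
L = 2^N = 2^20 = 1048576

Step 2 — LSB step size:
delta = Vfs / L
      = 14.72 / 1048576
      = 1.404e-05 V

Levels = 1048576; step size = 1.404e-05 V


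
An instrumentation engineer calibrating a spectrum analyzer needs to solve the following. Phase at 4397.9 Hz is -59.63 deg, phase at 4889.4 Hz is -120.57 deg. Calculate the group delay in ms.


Group delay from phase difference:
tau = -d(phi)/d(omega)
d(phi) = -60.94 deg = -1.063604 rad
d(omega) = 2*pi*(4889.4 - 4397.9) = 3088.1856 rad/s
tau = -(-1.063604) / 3088.1856
    = 0.3444 ms

0.3444 ms


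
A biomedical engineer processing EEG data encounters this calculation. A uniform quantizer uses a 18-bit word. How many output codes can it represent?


Number of quantization levels = 2^N
= 2^18
= 262144

262144


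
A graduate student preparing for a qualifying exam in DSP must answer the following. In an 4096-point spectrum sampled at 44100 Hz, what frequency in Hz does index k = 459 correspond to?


Frequency of DFT bin k:
f_k = k * fs / N
    = 459 * 44100 / 4096
    = 20241900 / 4096
    = 4941.87 Hz

4941.87 Hz


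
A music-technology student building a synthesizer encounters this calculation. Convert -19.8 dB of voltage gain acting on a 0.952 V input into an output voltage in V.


Output voltage from dB gain:
V_out = V_in * 10^(gain_dB / 20)
      = 0.952 * 10^(-19.8 / 20)
      = 0.952 * 0.102329
      = 0.0974 V

0.0974 V


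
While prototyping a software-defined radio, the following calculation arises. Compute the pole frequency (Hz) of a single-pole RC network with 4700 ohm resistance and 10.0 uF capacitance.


Cutoff frequency of a first-order RC filter:
fc = 1 / (2 * pi * R * C)
C = 10.0 uF = 1e-05 F
fc = 1 / (2 * pi * 4700 * 1e-05)
   = 1 / 0.29530970943744
   = 3.386275 Hz

3.386275 Hz


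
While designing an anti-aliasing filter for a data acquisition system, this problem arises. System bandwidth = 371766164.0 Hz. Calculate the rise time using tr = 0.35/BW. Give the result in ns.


Rise time from bandwidth relationship:
tr = 0.35 / BW
   = 0.35 / 371766164.0
   = 9.414520037e-10 s
   = 0.9415 ns

0.9415 ns


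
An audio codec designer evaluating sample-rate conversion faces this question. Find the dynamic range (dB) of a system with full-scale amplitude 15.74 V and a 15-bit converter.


Dynamic range from full-scale to LSB:
V_min = V_max / 2^bits = 15.74 / 2^15
DR = 20 * log10(V_max / V_min)
   = 20 * log10(2^15)
   = 20 * 15 * log10(2)
   = 90.31 dB

90.31 dB


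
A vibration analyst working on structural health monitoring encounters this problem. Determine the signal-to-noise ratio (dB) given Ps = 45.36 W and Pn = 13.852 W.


SNR in decibels:
SNR = 10 * log10(Ps / Pn)
    = 10 * log10(45.36 / 13.852)
    = 10 * log10(3.2746)
    = 10 * 0.5152
    = 5.15 dB

5.15 dB


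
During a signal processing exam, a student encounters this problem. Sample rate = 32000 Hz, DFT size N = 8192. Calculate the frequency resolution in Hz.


DFT frequency resolution:
df = fs / N
   = 32000 / 8192
   = 3.9062 Hz

3.9062 Hz


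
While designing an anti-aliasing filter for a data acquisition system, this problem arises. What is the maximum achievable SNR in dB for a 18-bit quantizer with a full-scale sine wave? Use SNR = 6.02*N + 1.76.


Theoretical SNR for a full-scale sinusoid:
SNR = 6.02 * N + 1.76
    = 6.02 * 18 + 1.76
    = 108.36 + 1.76
    = 110.12 dB

110.12 dB


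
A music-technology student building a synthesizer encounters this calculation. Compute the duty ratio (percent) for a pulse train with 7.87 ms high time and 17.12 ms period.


Duty cycle as a percentage:
DC = (t_on / T) * 100
   = (7.87 / 17.12) * 100
   = 0.459696 * 100
   = 45.97 %

45.97 %


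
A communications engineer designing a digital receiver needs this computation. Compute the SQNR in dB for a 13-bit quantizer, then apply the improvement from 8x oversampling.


Step 1 — baseline SQNR at Nyquist:
SQNR_base = 6.02*N + 1.76
          = 6.02*13 + 1.76
          = 80.02 dB

Step 2 — oversampling processing gain:
G = 10*log10(OSR) = 10*log10(8) = 9.03 dB

Step 3 — total:
SQNR_total = 80.02 + 9.03 = 89.05 dB

Base SQNR = 80.02 dB; oversampled SQNR = 89.05 dB


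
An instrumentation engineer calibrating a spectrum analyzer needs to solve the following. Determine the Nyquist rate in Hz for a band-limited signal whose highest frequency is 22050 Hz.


The Nyquist rate is twice the maximum frequency component.
fs_min = 2 * fmax
      = 2 * 22050
      = 44100 Hz

44100


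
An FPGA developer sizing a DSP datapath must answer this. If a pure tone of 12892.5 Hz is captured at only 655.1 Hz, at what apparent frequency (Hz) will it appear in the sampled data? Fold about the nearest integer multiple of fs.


Compute the nearest integer multiple of fs to the signal:
n = round(12892.5 / 655.1) = 20
f_alias = |12892.5 - 20 * 655.1|
        = |12892.5 - 13102.0|
        = 209.5 Hz

209.5


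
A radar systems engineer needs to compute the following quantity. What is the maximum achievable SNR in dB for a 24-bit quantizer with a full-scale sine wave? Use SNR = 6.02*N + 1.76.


Theoretical SNR for a full-scale sinusoid:
SNR = 6.02 * N + 1.76
    = 6.02 * 24 + 1.76
    = 144.48 + 1.76
    = 146.24 dB

146.24 dB


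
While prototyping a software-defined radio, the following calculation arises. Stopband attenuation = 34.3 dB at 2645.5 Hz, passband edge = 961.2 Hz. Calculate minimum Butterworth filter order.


Butterworth filter order formula:
n = log10(10^(A/10) - 1) / (2 * log10(f_stop/f_pass))
10^(34.3/10) - 1 = 2690.5348
f_stop/f_pass = 2645.5 / 961.2 = 2.7523
n = 3.9003 -> ceil = 4

4
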